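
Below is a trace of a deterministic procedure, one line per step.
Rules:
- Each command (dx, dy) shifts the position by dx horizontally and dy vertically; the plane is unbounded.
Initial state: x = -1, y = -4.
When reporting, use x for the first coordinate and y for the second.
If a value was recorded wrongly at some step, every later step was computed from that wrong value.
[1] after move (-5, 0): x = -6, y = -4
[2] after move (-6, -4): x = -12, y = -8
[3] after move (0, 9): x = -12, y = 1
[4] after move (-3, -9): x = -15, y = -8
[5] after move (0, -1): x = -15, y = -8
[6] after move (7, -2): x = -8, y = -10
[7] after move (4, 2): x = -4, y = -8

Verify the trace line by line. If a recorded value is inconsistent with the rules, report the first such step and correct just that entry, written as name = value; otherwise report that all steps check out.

step 5, y = -9

step 1: x = -1 + (-5) = -6, y = -4 + (0) = -4 -> verified
step 2: x = -6 + (-6) = -12, y = -4 + (-4) = -8 -> agrees with the trace
step 3: x = -12 + (0) = -12, y = -8 + (9) = 1 -> in agreement
step 4: x = -12 + (-3) = -15, y = 1 + (-9) = -8 -> matches
step 5: x = -15 + (0) = -15, y = -8 + (-1) = -9 -> the recorded entry deviates here
First deviation found at step 5; the corrected entry is y = -9.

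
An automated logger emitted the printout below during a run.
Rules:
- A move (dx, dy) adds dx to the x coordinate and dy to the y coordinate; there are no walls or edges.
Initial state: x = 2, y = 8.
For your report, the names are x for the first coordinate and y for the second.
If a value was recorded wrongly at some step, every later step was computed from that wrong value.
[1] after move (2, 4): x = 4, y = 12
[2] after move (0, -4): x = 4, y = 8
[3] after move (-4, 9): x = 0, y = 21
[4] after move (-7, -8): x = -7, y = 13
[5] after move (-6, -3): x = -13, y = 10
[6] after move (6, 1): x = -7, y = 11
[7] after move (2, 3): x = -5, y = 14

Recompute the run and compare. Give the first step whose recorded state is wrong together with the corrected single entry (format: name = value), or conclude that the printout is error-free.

step 3, y = 17

step 1: x = 2 + (2) = 4, y = 8 + (4) = 12 -> same as recorded
step 2: x = 4 + (0) = 4, y = 12 + (-4) = 8 -> exactly as logged
step 3: x = 4 + (-4) = 0, y = 8 + (9) = 17 -> first mismatch against the printout
The earliest wrong entry is at step 3: it should read y = 17.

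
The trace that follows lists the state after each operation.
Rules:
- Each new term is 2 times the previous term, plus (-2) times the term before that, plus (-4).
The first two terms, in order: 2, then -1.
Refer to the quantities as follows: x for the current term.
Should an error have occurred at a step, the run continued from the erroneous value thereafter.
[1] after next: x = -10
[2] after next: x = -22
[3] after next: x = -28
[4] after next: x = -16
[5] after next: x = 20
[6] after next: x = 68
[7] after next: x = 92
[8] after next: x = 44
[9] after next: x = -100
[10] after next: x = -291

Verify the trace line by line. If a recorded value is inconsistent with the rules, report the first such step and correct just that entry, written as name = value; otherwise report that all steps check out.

Recomputing the run from the initial state:
step 1: x = -10
step 2: x = -22
step 3: x = -28
step 4: x = -16
step 5: x = 20
step 6: x = 68
step 7: x = 92
step 8: x = 44
step 9: x = -100
step 10: x = -292
The first disagreement with the trace is at step 10, where the value should be x = -292.

step 10, x = -292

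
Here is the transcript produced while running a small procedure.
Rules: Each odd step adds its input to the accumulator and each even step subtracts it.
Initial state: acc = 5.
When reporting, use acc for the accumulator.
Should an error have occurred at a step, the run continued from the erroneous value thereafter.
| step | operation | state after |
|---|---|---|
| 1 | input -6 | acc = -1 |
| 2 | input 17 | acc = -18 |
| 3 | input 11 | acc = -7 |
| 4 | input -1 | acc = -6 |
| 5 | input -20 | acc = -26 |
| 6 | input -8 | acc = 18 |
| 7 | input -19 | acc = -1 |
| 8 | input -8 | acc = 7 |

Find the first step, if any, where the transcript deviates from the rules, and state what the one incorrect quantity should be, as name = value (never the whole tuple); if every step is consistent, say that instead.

Recomputing the run from the initial state:
step 1: acc = -1
step 2: acc = -18
step 3: acc = -7
step 4: acc = -6
step 5: acc = -26
step 6: acc = -18
step 7: acc = -37
step 8: acc = -29
The first disagreement with the transcript is at step 6, where the value should be acc = -18.

step 6, acc = -18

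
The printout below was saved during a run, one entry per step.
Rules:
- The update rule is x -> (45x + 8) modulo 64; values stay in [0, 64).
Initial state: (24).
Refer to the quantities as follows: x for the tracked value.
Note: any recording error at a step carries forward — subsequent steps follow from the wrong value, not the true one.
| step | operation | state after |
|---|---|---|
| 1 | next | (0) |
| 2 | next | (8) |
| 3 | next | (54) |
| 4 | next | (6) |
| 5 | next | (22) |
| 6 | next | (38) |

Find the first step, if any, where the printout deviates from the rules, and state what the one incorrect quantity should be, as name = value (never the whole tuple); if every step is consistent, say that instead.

step 3, x = 48

step 1: x = (45*24 + 8) mod 64 = 0 -> consistent with the printout
step 2: x = (45*0 + 8) mod 64 = 8 -> consistent with the printout
step 3: x = (45*8 + 8) mod 64 = 48 -> not what was recorded
Step 3 is the first one off; corrected, x = 48.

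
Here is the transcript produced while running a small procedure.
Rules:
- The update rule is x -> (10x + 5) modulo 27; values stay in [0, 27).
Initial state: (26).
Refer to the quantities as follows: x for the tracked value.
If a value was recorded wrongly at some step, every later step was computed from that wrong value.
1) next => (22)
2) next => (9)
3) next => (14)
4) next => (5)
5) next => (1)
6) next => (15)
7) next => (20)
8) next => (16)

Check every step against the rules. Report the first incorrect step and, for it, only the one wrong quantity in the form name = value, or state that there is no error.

1. x = (10*26 + 5) mod 27 = 22 (exactly as logged)
2. x = (10*22 + 5) mod 27 = 9 (matches)
3. x = (10*9 + 5) mod 27 = 14 (exactly as logged)
4. x = (10*14 + 5) mod 27 = 10 (the transcript disagrees here)
The earliest wrong entry is at step 4: it should read x = 10.

step 4, x = 10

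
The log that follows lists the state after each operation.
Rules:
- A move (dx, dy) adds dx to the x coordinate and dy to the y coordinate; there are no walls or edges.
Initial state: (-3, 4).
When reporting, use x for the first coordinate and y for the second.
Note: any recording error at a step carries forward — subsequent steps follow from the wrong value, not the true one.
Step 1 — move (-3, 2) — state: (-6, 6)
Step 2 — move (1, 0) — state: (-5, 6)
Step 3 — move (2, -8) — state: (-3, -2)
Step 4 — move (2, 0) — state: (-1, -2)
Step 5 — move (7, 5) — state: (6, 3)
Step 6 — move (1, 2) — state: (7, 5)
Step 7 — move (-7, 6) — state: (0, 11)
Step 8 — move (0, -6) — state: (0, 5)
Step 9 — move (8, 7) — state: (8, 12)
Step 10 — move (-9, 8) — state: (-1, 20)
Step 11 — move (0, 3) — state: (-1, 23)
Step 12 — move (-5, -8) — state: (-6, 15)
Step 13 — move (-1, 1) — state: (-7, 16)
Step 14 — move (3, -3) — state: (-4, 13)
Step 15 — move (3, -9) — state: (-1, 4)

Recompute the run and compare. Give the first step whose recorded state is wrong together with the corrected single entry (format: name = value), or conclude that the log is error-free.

Step 1: x = -3 + (-3) = -6, y = 4 + (2) = 6 — matches.
Step 2: x = -6 + (1) = -5, y = 6 + (0) = 6 — exactly as logged.
Step 3: x = -5 + (2) = -3, y = 6 + (-8) = -2 — verified.
Step 4: x = -3 + (2) = -1, y = -2 + (0) = -2 — confirmed correct.
Step 5: x = -1 + (7) = 6, y = -2 + (5) = 3 — matches.
Step 6: x = 6 + (1) = 7, y = 3 + (2) = 5 — in agreement.
Step 7: x = 7 + (-7) = 0, y = 5 + (6) = 11 — exactly as logged.
Step 8: x = 0 + (0) = 0, y = 11 + (-6) = 5 — same as recorded.
Step 9: x = 0 + (8) = 8, y = 5 + (7) = 12 — verified.
Step 10: x = 8 + (-9) = -1, y = 12 + (8) = 20 — agrees with the log.
Step 11: x = -1 + (0) = -1, y = 20 + (3) = 23 — agrees with the log.
Step 12: x = -1 + (-5) = -6, y = 23 + (-8) = 15 — no discrepancy.
Step 13: x = -6 + (-1) = -7, y = 15 + (1) = 16 — agrees with the log.
Step 14: x = -7 + (3) = -4, y = 16 + (-3) = 13 — matches.
Step 15: x = -4 + (3) = -1, y = 13 + (-9) = 4 — same as recorded.
No step deviates from the rules.

no error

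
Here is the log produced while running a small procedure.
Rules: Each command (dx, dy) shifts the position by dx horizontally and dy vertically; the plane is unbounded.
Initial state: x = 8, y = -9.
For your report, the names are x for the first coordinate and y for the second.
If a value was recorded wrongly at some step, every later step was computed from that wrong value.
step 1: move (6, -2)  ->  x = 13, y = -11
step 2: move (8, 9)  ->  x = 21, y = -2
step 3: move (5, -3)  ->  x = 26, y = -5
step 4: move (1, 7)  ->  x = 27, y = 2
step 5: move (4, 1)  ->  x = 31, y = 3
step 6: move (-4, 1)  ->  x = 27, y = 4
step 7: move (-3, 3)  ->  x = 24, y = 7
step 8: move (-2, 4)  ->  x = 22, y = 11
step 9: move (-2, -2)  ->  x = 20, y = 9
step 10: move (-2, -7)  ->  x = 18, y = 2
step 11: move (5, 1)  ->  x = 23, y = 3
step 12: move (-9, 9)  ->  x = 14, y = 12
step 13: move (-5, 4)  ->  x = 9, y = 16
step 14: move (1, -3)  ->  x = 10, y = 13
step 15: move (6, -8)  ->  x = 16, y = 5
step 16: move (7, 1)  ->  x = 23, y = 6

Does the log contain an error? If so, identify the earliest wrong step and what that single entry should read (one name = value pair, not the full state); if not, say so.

step 1: x = 8 + (6) = 14, y = -9 + (-2) = -11 -> not what was recorded
First incorrect step: 1; the correct value is x = 14.

step 1, x = 14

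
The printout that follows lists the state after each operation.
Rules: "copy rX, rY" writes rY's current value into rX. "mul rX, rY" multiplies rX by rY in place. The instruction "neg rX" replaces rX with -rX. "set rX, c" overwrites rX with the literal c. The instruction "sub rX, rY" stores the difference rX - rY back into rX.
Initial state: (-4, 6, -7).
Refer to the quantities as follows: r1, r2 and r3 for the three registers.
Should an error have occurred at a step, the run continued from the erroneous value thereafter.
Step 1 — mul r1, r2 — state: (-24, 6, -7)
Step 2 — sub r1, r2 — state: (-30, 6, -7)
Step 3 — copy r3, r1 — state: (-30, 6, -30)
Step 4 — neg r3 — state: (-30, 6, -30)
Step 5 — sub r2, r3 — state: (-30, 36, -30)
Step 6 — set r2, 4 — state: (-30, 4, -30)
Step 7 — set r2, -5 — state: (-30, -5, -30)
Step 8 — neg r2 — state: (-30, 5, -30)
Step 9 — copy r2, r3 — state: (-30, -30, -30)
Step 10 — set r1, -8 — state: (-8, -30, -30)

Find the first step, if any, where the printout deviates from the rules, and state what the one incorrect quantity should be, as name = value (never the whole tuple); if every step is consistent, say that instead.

step 4, r3 = 30

Recomputing the run from the initial state:
step 1: r1 = -24, r2 = 6, r3 = -7
step 2: r1 = -30, r2 = 6, r3 = -7
step 3: r1 = -30, r2 = 6, r3 = -30
step 4: r1 = -30, r2 = 6, r3 = 30
step 5: r1 = -30, r2 = -24, r3 = 30
step 6: r1 = -30, r2 = 4, r3 = 30
step 7: r1 = -30, r2 = -5, r3 = 30
step 8: r1 = -30, r2 = 5, r3 = 30
step 9: r1 = -30, r2 = 30, r3 = 30
step 10: r1 = -8, r2 = 30, r3 = 30
The first disagreement with the printout is at step 4, where the value should be r3 = 30.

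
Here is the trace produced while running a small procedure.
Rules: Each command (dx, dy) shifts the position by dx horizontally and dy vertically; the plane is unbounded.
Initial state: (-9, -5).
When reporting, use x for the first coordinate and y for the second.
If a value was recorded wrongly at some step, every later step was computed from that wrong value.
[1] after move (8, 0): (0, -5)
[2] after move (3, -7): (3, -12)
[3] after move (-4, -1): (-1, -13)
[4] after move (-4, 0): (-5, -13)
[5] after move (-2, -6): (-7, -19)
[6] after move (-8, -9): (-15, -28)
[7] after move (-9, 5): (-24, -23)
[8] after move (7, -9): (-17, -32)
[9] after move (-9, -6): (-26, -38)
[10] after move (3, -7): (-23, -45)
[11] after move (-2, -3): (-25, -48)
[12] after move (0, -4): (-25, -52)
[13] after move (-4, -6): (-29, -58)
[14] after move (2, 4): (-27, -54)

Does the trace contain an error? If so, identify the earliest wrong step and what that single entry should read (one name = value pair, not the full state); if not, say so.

step 1, x = -1

step 1: x = -9 + (8) = -1, y = -5 + (0) = -5 -> the entry is off here
The audit stops at step 1: the recorded entry is wrong and should be x = -1.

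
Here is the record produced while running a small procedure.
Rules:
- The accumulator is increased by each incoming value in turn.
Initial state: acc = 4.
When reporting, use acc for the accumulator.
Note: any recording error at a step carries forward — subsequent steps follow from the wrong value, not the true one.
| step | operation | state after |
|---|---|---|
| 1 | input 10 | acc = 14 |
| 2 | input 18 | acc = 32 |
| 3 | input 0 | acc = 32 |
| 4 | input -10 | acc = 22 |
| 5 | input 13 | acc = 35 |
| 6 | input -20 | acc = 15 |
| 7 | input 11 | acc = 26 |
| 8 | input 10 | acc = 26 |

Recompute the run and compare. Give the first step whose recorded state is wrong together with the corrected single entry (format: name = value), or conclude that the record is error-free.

step 1: acc = 4 + 10 = 14 -> consistent with the record
step 2: acc = 14 + 18 = 32 -> exactly as logged
step 3: acc = 32 + 0 = 32 -> no discrepancy
step 4: acc = 32 + -10 = 22 -> verified
step 5: acc = 22 + 13 = 35 -> checks out
step 6: acc = 35 + -20 = 15 -> in agreement
step 7: acc = 15 + 11 = 26 -> confirmed correct
step 8: acc = 26 + 10 = 36 -> the record disagrees here
Conclusion: step 8 carries the first error; the entry should be acc = 36.

step 8, acc = 36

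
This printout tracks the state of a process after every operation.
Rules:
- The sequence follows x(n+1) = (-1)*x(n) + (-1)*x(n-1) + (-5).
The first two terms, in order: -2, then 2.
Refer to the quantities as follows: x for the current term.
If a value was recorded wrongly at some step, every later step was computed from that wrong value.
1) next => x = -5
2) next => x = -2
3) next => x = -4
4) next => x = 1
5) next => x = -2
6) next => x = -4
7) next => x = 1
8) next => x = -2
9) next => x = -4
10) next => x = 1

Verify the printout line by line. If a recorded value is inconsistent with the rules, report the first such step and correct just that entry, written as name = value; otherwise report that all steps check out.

1. x = -1*(2) + (-1)*(-2) + (-5) = -5 (no discrepancy)
2. x = -1*(-5) + (-1)*(2) + (-5) = -2 (no discrepancy)
3. x = -1*(-2) + (-1)*(-5) + (-5) = 2 (the entry is off here)
Step 3 is the first one off; corrected, x = 2.

step 3, x = 2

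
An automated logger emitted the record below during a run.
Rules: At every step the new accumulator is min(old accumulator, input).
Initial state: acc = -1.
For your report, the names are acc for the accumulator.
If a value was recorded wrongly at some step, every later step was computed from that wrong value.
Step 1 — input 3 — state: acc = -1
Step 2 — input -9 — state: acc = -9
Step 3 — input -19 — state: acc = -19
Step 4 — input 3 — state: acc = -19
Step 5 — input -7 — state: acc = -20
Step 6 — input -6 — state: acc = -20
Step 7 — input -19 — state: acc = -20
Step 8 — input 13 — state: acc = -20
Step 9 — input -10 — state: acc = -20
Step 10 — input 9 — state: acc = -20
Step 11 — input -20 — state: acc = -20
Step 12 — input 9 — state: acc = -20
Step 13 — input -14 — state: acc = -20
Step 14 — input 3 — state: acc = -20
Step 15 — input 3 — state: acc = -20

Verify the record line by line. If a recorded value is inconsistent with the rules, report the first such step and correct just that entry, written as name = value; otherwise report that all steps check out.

step 5, acc = -19

step 1: acc = min(-1, 3) = -1 -> no discrepancy
step 2: acc = min(-1, -9) = -9 -> consistent with the record
step 3: acc = min(-9, -19) = -19 -> in agreement
step 4: acc = min(-19, 3) = -19 -> checks out
step 5: acc = min(-19, -7) = -19 -> first mismatch against the record
First incorrect step: 5; the correct value is acc = -19.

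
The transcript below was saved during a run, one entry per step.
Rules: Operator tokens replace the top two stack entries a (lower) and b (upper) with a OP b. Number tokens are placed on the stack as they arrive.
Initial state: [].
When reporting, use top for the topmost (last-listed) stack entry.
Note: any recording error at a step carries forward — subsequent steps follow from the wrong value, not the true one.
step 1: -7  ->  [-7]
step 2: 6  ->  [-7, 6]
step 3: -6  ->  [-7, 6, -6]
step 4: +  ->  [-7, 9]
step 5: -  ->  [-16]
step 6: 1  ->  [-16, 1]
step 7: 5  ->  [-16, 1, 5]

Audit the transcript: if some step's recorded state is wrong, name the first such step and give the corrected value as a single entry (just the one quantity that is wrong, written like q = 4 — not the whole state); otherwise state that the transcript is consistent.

Recomputing the run from the initial state:
step 1: [-7]
step 2: [-7, 6]
step 3: [-7, 6, -6]
step 4: [-7, 0]
step 5: [-7]
step 6: [-7, 1]
step 7: [-7, 1, 5]
The first disagreement with the transcript is at step 4, where the value should be top = 0.

step 4, top = 0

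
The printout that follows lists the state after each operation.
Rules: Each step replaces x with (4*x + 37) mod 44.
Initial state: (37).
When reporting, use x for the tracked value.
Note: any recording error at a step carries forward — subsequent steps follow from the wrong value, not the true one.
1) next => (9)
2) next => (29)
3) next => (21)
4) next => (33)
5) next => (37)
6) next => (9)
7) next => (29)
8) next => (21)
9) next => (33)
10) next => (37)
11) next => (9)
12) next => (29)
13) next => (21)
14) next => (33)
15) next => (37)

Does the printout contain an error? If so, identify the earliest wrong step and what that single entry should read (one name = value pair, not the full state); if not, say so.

no error

1. x = (4*37 + 37) mod 44 = 9 (agrees with the printout)
2. x = (4*9 + 37) mod 44 = 29 (confirmed correct)
3. x = (4*29 + 37) mod 44 = 21 (in agreement)
4. x = (4*21 + 37) mod 44 = 33 (no discrepancy)
5. x = (4*33 + 37) mod 44 = 37 (verified)
6. x = (4*37 + 37) mod 44 = 9 (no discrepancy)
7. x = (4*9 + 37) mod 44 = 29 (same as recorded)
8. x = (4*29 + 37) mod 44 = 21 (in agreement)
9. x = (4*21 + 37) mod 44 = 33 (verified)
10. x = (4*33 + 37) mod 44 = 37 (consistent with the printout)
11. x = (4*37 + 37) mod 44 = 9 (exactly as logged)
12. x = (4*9 + 37) mod 44 = 29 (consistent with the printout)
13. x = (4*29 + 37) mod 44 = 21 (exactly as logged)
14. x = (4*21 + 37) mod 44 = 33 (checks out)
15. x = (4*33 + 37) mod 44 = 37 (consistent with the printout)
The recomputation confirms every line.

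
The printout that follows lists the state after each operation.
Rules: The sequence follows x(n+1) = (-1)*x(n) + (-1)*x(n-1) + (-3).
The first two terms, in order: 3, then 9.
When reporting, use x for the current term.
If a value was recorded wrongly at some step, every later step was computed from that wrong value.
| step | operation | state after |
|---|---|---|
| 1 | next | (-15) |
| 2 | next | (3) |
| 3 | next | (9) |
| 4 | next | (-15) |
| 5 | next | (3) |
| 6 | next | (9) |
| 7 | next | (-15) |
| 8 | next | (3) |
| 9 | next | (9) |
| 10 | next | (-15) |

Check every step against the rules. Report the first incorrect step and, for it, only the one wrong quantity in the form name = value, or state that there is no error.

no error

Recomputing the run from the initial state:
step 1: x = -15
step 2: x = 3
step 3: x = 9
step 4: x = -15
step 5: x = 3
step 6: x = 9
step 7: x = -15
step 8: x = 3
step 9: x = 9
step 10: x = -15
This matches the printout at every step.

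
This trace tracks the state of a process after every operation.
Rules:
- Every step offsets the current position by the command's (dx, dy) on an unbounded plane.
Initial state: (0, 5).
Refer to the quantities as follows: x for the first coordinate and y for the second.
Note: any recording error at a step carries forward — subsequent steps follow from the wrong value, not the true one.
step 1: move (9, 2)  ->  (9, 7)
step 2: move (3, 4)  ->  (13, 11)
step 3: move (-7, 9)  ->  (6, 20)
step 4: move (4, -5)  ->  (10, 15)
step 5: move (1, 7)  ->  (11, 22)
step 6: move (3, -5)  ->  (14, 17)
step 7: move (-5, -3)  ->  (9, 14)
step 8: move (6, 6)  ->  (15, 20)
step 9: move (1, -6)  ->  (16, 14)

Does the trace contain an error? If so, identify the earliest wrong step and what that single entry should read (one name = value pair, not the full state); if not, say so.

step 2, x = 12

Recomputing the run from the initial state:
step 1: x = 9, y = 7
step 2: x = 12, y = 11
step 3: x = 5, y = 20
step 4: x = 9, y = 15
step 5: x = 10, y = 22
step 6: x = 13, y = 17
step 7: x = 8, y = 14
step 8: x = 14, y = 20
step 9: x = 15, y = 14
The first disagreement with the trace is at step 2, where the value should be x = 12.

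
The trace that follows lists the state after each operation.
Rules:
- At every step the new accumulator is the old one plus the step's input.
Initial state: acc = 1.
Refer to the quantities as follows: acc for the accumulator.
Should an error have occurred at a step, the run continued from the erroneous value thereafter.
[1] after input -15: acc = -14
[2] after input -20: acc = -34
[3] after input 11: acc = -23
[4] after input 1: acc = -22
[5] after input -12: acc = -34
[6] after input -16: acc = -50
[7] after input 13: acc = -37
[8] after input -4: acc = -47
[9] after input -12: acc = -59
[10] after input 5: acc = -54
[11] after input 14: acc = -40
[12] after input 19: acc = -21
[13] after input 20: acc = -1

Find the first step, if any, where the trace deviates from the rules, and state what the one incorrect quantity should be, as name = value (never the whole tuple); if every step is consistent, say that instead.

step 8, acc = -41

1. acc = 1 + -15 = -14 (same as recorded)
2. acc = -14 + -20 = -34 (consistent with the trace)
3. acc = -34 + 11 = -23 (same as recorded)
4. acc = -23 + 1 = -22 (same as recorded)
5. acc = -22 + -12 = -34 (matches)
6. acc = -34 + -16 = -50 (exactly as logged)
7. acc = -50 + 13 = -37 (checks out)
8. acc = -37 + -4 = -41 (a discrepancy with the trace)
First deviation found at step 8; the corrected entry is acc = -41.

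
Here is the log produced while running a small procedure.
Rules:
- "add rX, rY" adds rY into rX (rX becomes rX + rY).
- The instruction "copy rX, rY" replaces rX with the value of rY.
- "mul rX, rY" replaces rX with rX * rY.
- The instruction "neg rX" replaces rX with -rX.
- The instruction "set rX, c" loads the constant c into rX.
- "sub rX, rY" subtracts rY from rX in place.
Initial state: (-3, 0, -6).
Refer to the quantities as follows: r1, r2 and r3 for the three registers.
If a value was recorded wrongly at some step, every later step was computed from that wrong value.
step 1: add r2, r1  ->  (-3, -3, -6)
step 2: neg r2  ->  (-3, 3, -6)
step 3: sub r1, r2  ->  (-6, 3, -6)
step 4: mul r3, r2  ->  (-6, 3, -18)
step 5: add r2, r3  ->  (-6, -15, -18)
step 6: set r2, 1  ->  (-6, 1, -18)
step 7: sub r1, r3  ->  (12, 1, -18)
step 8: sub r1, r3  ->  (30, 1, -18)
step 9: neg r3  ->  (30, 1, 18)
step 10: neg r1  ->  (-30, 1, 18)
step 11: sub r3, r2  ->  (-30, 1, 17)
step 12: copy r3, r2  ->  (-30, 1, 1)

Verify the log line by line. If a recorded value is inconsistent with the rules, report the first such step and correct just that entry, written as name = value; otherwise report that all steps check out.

no error

Recomputing the run from the initial state:
step 1: r1 = -3, r2 = -3, r3 = -6
step 2: r1 = -3, r2 = 3, r3 = -6
step 3: r1 = -6, r2 = 3, r3 = -6
step 4: r1 = -6, r2 = 3, r3 = -18
step 5: r1 = -6, r2 = -15, r3 = -18
step 6: r1 = -6, r2 = 1, r3 = -18
step 7: r1 = 12, r2 = 1, r3 = -18
step 8: r1 = 30, r2 = 1, r3 = -18
step 9: r1 = 30, r2 = 1, r3 = 18
step 10: r1 = -30, r2 = 1, r3 = 18
step 11: r1 = -30, r2 = 1, r3 = 17
step 12: r1 = -30, r2 = 1, r3 = 1
This matches the log at every step.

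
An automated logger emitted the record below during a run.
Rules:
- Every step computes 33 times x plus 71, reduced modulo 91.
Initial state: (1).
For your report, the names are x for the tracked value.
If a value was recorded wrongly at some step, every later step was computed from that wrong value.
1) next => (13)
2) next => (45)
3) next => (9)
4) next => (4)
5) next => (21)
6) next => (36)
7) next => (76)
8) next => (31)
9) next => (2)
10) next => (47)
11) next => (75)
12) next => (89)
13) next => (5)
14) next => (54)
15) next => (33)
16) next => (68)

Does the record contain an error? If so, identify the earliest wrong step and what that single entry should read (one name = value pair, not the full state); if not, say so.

Recomputing the run from the initial state:
step 1: x = 13
step 2: x = 45
step 3: x = 9
step 4: x = 4
step 5: x = 21
step 6: x = 36
step 7: x = 76
step 8: x = 31
step 9: x = 2
step 10: x = 46
step 11: x = 42
step 12: x = 1
step 13: x = 13
step 14: x = 45
step 15: x = 9
step 16: x = 4
The first disagreement with the record is at step 10, where the value should be x = 46.

step 10, x = 46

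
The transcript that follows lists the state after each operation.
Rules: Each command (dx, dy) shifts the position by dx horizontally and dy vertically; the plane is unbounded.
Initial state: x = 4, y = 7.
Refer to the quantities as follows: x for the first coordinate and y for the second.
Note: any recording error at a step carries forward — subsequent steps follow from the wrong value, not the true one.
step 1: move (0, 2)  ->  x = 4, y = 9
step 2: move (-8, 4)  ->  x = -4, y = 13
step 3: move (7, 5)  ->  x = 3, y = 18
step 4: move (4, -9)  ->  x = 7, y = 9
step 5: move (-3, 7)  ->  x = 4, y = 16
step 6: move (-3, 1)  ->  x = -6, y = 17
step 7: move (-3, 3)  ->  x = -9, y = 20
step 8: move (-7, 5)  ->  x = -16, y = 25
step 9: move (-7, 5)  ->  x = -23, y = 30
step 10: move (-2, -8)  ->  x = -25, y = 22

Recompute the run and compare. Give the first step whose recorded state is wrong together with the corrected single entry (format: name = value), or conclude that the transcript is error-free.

step 6, x = 1

step 1: x = 4 + (0) = 4, y = 7 + (2) = 9 -> no discrepancy
step 2: x = 4 + (-8) = -4, y = 9 + (4) = 13 -> agrees with the transcript
step 3: x = -4 + (7) = 3, y = 13 + (5) = 18 -> no discrepancy
step 4: x = 3 + (4) = 7, y = 18 + (-9) = 9 -> matches
step 5: x = 7 + (-3) = 4, y = 9 + (7) = 16 -> verified
step 6: x = 4 + (-3) = 1, y = 16 + (1) = 17 -> not what was recorded
So the first discrepancy is step 6, where the right value is x = 1.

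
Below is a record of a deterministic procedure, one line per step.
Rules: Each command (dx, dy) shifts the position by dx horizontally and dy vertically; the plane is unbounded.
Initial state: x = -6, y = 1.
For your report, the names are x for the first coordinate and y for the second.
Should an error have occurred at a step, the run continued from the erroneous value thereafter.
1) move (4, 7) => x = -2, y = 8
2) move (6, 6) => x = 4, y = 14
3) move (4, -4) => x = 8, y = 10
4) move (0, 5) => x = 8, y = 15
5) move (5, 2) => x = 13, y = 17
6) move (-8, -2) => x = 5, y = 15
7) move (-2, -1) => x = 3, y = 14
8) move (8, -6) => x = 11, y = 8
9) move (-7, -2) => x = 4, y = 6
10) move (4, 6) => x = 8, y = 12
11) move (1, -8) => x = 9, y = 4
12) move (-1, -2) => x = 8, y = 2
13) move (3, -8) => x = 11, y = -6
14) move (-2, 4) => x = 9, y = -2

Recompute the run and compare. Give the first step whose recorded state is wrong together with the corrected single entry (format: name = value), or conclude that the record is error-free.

step 1: x = -6 + (4) = -2, y = 1 + (7) = 8 -> agrees with the record
step 2: x = -2 + (6) = 4, y = 8 + (6) = 14 -> matches
step 3: x = 4 + (4) = 8, y = 14 + (-4) = 10 -> same as recorded
step 4: x = 8 + (0) = 8, y = 10 + (5) = 15 -> confirmed correct
step 5: x = 8 + (5) = 13, y = 15 + (2) = 17 -> exactly as logged
step 6: x = 13 + (-8) = 5, y = 17 + (-2) = 15 -> same as recorded
step 7: x = 5 + (-2) = 3, y = 15 + (-1) = 14 -> agrees with the record
step 8: x = 3 + (8) = 11, y = 14 + (-6) = 8 -> in agreement
step 9: x = 11 + (-7) = 4, y = 8 + (-2) = 6 -> same as recorded
step 10: x = 4 + (4) = 8, y = 6 + (6) = 12 -> no discrepancy
step 11: x = 8 + (1) = 9, y = 12 + (-8) = 4 -> confirmed correct
step 12: x = 9 + (-1) = 8, y = 4 + (-2) = 2 -> verified
step 13: x = 8 + (3) = 11, y = 2 + (-8) = -6 -> consistent with the record
step 14: x = 11 + (-2) = 9, y = -6 + (4) = -2 -> agrees with the record
All entries verified; no error found.

no error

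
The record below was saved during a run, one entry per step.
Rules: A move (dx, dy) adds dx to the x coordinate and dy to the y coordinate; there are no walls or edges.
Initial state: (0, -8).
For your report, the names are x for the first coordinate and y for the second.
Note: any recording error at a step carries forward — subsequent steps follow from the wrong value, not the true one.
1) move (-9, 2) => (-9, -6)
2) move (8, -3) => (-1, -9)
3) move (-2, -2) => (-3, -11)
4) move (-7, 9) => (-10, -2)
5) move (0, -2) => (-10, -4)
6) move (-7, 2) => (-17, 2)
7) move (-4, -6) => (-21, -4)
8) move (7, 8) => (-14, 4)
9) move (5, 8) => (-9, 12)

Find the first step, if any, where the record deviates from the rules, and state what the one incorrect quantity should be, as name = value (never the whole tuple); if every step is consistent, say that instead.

Recomputing the run from the initial state:
step 1: x = -9, y = -6
step 2: x = -1, y = -9
step 3: x = -3, y = -11
step 4: x = -10, y = -2
step 5: x = -10, y = -4
step 6: x = -17, y = -2
step 7: x = -21, y = -8
step 8: x = -14, y = 0
step 9: x = -9, y = 8
The first disagreement with the record is at step 6, where the value should be y = -2.

step 6, y = -2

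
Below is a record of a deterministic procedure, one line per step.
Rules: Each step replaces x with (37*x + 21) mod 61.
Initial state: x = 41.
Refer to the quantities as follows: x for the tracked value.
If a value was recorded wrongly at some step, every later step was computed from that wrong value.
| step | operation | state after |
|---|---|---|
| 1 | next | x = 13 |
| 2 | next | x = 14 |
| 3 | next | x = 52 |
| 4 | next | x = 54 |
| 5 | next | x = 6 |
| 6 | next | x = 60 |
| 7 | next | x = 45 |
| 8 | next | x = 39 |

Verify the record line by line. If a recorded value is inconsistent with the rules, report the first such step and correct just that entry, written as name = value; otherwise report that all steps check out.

Recomputing the run from the initial state:
step 1: x = 13
step 2: x = 14
step 3: x = 51
step 4: x = 17
step 5: x = 40
step 6: x = 37
step 7: x = 48
step 8: x = 28
The first disagreement with the record is at step 3, where the value should be x = 51.

step 3, x = 51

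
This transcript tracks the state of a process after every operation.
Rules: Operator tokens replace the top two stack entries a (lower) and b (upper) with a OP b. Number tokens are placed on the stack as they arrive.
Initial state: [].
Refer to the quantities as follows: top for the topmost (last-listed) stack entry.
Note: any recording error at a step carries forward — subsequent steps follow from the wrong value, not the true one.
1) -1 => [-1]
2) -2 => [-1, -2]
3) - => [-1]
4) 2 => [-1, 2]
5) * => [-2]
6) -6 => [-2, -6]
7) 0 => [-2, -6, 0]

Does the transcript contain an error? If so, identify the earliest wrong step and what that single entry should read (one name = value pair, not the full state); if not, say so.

Recomputing the run from the initial state:
step 1: [-1]
step 2: [-1, -2]
step 3: [1]
step 4: [1, 2]
step 5: [2]
step 6: [2, -6]
step 7: [2, -6, 0]
The first disagreement with the transcript is at step 3, where the value should be top = 1.

step 3, top = 1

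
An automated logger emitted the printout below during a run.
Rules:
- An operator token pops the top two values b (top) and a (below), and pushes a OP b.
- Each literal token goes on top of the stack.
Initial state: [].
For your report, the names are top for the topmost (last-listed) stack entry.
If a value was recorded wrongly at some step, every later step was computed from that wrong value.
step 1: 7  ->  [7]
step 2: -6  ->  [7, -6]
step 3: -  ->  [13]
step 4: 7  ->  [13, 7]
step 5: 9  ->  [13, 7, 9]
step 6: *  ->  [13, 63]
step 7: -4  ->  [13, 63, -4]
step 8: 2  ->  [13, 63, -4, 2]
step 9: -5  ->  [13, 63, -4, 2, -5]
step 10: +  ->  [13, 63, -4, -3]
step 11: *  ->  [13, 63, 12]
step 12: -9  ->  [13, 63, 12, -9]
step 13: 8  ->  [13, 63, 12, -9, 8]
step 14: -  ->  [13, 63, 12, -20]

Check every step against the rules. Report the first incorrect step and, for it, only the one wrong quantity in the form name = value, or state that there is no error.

step 14, top = -17

1. push 7: top = 7 (confirmed correct)
2. push -6: top = -6 (matches)
3. 7 - -6 = 13 (confirmed correct)
4. push 7: top = 7 (agrees with the printout)
5. push 9: top = 9 (checks out)
6. 7 * 9 = 63 (agrees with the printout)
7. push -4: top = -4 (exactly as logged)
8. push 2: top = 2 (exactly as logged)
9. push -5: top = -5 (checks out)
10. 2 + -5 = -3 (no discrepancy)
11. -4 * -3 = 12 (matches)
12. push -9: top = -9 (no discrepancy)
13. push 8: top = 8 (checks out)
14. -9 - 8 = -17 (first mismatch against the printout)
The earliest wrong entry is at step 14: it should read top = -17.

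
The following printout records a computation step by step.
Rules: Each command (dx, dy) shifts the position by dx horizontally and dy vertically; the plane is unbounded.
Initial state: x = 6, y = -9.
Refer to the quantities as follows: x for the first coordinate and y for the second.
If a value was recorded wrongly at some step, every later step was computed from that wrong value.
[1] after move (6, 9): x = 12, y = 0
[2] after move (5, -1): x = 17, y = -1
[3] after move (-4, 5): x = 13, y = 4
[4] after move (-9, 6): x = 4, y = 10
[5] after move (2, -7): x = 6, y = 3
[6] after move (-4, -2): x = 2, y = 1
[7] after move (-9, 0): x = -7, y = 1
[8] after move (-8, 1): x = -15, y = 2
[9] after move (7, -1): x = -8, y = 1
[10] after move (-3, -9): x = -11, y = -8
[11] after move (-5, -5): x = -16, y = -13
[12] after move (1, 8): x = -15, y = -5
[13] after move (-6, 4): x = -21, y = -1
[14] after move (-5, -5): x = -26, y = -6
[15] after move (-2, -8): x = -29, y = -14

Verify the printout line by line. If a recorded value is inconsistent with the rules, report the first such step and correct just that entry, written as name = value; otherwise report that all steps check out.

Recomputing the run from the initial state:
step 1: x = 12, y = 0
step 2: x = 17, y = -1
step 3: x = 13, y = 4
step 4: x = 4, y = 10
step 5: x = 6, y = 3
step 6: x = 2, y = 1
step 7: x = -7, y = 1
step 8: x = -15, y = 2
step 9: x = -8, y = 1
step 10: x = -11, y = -8
step 11: x = -16, y = -13
step 12: x = -15, y = -5
step 13: x = -21, y = -1
step 14: x = -26, y = -6
step 15: x = -28, y = -14
The first disagreement with the printout is at step 15, where the value should be x = -28.

step 15, x = -28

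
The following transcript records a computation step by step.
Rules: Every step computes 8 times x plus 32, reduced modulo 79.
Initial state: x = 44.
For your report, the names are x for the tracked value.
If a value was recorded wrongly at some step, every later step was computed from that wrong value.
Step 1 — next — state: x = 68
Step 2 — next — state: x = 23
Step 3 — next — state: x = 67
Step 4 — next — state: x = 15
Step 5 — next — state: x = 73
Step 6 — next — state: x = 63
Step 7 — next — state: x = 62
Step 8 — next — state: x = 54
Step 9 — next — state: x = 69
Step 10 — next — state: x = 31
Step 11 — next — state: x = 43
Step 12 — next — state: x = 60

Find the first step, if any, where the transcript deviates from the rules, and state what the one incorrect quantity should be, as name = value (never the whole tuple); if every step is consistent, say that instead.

step 3, x = 58

Recomputing the run from the initial state:
step 1: x = 68
step 2: x = 23
step 3: x = 58
step 4: x = 22
step 5: x = 50
step 6: x = 37
step 7: x = 12
step 8: x = 49
step 9: x = 29
step 10: x = 27
step 11: x = 11
step 12: x = 41
The first disagreement with the transcript is at step 3, where the value should be x = 58.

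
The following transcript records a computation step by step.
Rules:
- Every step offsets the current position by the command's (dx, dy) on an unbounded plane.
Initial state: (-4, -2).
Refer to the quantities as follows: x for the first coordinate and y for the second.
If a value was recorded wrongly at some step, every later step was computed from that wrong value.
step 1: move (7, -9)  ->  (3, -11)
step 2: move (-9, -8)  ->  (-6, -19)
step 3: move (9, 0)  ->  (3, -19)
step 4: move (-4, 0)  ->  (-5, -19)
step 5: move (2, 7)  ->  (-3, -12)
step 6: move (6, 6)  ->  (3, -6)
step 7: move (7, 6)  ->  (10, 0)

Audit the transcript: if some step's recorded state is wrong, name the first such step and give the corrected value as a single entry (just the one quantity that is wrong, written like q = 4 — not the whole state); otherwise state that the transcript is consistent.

step 4, x = -1

Recomputing the run from the initial state:
step 1: x = 3, y = -11
step 2: x = -6, y = -19
step 3: x = 3, y = -19
step 4: x = -1, y = -19
step 5: x = 1, y = -12
step 6: x = 7, y = -6
step 7: x = 14, y = 0
The first disagreement with the transcript is at step 4, where the value should be x = -1.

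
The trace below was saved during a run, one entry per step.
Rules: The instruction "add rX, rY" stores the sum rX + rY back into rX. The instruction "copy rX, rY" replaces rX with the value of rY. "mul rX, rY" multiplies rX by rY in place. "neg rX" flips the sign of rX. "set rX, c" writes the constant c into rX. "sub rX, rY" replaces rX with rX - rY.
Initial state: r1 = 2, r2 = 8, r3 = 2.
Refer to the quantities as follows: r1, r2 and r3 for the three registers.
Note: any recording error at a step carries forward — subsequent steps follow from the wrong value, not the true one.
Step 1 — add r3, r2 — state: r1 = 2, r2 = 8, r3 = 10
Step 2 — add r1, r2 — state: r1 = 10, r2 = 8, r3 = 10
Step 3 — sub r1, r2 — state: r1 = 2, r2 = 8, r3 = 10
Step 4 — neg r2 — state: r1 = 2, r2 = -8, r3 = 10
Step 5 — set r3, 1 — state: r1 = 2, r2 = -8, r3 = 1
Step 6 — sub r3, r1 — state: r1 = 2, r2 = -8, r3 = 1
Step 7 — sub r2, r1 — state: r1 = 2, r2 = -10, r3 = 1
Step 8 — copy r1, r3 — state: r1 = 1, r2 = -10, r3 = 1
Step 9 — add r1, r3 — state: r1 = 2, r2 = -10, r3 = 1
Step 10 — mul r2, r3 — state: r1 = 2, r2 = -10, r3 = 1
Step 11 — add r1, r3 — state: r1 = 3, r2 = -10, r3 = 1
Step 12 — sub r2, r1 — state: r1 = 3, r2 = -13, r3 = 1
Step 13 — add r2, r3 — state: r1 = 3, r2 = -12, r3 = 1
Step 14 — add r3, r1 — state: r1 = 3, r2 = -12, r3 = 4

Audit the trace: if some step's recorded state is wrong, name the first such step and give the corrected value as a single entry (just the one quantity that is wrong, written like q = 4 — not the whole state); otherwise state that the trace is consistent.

step 6, r3 = -1

step 1: r3 = 2 + 8 = 10 -> no discrepancy
step 2: r1 = 2 + 8 = 10 -> same as recorded
step 3: r1 = 10 - 8 = 2 -> exactly as logged
step 4: r2 = -(8) = -8 -> exactly as logged
step 5: r3 = 1 -> confirmed correct
step 6: r3 = 1 - 2 = -1 -> not what was recorded
That makes step 6 the first incorrect line — r3 = -1 is what it should show.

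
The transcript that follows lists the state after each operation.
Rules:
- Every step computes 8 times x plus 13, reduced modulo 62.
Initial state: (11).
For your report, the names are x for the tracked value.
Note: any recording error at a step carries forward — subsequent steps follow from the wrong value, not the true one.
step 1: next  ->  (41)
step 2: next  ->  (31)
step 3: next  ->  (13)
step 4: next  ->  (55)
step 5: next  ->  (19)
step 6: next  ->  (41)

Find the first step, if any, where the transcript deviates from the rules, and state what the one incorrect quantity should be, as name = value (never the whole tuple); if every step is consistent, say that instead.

Recomputing the run from the initial state:
step 1: x = 39
step 2: x = 15
step 3: x = 9
step 4: x = 23
step 5: x = 11
step 6: x = 39
The first disagreement with the transcript is at step 1, where the value should be x = 39.

step 1, x = 39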